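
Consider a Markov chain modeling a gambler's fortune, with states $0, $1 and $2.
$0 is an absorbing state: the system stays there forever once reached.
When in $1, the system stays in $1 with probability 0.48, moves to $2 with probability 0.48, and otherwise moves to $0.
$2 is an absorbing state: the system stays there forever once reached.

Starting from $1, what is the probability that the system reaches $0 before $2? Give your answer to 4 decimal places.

Let h(s) be the probability of absorption at $0 starting from transient state s. Then h($0) = 1 and h($2) = 0. By first-step analysis:
h($1) = 0.04·1 + 0.48·h($1) + 0.48·0
Solving: h($1) = 0.0769.
Starting from $1, the probability is 0.0769.

0.0769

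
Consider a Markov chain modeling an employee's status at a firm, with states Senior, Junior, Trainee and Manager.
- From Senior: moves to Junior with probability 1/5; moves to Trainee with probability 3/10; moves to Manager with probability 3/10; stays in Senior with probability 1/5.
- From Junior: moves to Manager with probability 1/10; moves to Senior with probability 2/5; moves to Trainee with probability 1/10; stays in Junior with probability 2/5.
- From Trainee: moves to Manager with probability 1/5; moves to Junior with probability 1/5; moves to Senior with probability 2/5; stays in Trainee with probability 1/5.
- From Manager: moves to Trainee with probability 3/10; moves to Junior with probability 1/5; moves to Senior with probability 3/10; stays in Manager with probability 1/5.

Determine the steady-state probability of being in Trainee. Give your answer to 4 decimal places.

0.2273

Let the stationary distribution be π with π = πP and π_1 + π_2 + π_3 + π_4 = 1.
π_1 = 0.2·π_1 + 0.4·π_2 + 0.4·π_3 + 0.3·π_4
π_2 = 0.2·π_1 + 0.4·π_2 + 0.2·π_3 + 0.2·π_4
π_3 = 0.3·π_1 + 0.1·π_2 + 0.2·π_3 + 0.3·π_4
Solving with the normalization constraint gives π = (0.3161, 0.2500, 0.2273, 0.2066).
So the stationary probability of Trainee is 0.2273.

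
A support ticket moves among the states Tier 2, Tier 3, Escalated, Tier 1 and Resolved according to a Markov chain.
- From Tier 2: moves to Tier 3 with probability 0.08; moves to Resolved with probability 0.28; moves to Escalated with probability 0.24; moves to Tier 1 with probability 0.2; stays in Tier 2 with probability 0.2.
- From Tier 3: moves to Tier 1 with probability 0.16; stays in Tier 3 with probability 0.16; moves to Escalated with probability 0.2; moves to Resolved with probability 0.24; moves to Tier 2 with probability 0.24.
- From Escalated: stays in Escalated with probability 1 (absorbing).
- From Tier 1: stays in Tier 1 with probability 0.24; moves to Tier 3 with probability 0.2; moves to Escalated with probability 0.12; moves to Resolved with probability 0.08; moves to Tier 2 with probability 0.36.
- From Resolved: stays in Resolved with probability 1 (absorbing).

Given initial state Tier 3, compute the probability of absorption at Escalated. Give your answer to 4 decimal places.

Let h(s) be the probability of absorption at Escalated starting from transient state s. Then h(Escalated) = 1 and h(Resolved) = 0. By first-step analysis:
h(Tier 2) = 0.2·h(Tier 2) + 0.08·h(Tier 3) + 0.24·1 + 0.2·h(Tier 1) + 0.28·0
h(Tier 3) = 0.24·h(Tier 2) + 0.16·h(Tier 3) + 0.2·1 + 0.16·h(Tier 1) + 0.24·0
h(Tier 1) = 0.36·h(Tier 2) + 0.2·h(Tier 3) + 0.12·1 + 0.24·h(Tier 1) + 0.08·0
Solving: h(Tier 2) = 0.4734, h(Tier 3) = 0.4697, h(Tier 1) = 0.5057.
Starting from Tier 3, the probability is 0.4697.

0.4697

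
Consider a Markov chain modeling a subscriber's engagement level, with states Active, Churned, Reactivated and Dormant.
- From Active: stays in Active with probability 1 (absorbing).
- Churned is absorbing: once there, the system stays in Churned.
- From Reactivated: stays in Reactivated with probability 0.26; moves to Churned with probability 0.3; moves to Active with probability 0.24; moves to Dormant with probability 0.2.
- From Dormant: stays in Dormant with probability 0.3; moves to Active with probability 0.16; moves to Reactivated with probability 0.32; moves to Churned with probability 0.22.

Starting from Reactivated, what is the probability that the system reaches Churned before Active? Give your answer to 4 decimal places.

Let h(s) be the probability of absorption at Churned starting from transient state s. Then h(Churned) = 1 and h(Active) = 0. By first-step analysis:
h(Reactivated) = 0.24·0 + 0.3·1 + 0.26·h(Reactivated) + 0.2·h(Dormant)
h(Dormant) = 0.16·0 + 0.22·1 + 0.32·h(Reactivated) + 0.3·h(Dormant)
Solving: h(Reactivated) = 0.5595, h(Dormant) = 0.5700.
Starting from Reactivated, the probability is 0.5595.

0.5595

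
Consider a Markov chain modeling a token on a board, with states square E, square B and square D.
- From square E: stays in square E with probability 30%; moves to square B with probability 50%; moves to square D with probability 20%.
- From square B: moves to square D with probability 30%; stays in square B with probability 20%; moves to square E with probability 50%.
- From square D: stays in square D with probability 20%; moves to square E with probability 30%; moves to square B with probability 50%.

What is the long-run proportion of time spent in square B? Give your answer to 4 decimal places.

0.3846

Let the stationary distribution be π with π = πP and π_1 + π_2 + π_3 = 1.
π_1 = 0.3·π_1 + 0.5·π_2 + 0.3·π_3
π_2 = 0.5·π_1 + 0.2·π_2 + 0.5·π_3
Solving with the normalization constraint gives π = (0.3769, 0.3846, 0.2385).
So the stationary probability of square B is 0.3846.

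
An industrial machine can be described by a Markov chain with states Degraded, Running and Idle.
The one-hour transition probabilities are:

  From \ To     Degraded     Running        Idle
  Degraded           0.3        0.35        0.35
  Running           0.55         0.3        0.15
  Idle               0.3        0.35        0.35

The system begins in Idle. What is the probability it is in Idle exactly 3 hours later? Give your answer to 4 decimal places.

0.2835

Propagate the distribution vector 3 hours from Idle.
After 0 hours: (0.0000, 0.0000, 1.0000)
After 1 hour: (0.3000, 0.3500, 0.3500)
After 2 hours: (0.3875, 0.3325, 0.2800)
After 3 hours: (0.3831, 0.3334, 0.2835)
P(in Idle after 3 hours) = 0.2835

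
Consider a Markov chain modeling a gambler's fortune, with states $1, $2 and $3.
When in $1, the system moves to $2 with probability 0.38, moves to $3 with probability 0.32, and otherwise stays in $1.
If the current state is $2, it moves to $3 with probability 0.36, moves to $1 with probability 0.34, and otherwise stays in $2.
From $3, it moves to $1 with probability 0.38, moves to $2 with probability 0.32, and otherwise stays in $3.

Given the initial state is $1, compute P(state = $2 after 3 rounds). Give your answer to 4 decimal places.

0.3338

Propagate the distribution vector 3 rounds from $1.
After 0 rounds: (1.0000, 0.0000, 0.0000)
After 1 round: (0.3000, 0.3800, 0.3200)
After 2 rounds: (0.3408, 0.3304, 0.3288)
After 3 rounds: (0.3395, 0.3338, 0.3266)
P(in $2 after 3 rounds) = 0.3338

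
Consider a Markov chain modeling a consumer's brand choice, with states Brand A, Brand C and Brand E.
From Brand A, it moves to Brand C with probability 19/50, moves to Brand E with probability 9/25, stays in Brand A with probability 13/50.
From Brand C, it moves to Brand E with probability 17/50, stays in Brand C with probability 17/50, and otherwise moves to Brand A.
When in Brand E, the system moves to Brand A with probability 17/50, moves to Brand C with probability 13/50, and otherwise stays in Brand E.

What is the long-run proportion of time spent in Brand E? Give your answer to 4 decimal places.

0.3683

Let the stationary distribution be π with π = πP and π_1 + π_2 + π_3 = 1.
π_1 = 0.26·π_1 + 0.32·π_2 + 0.34·π_3
π_2 = 0.38·π_1 + 0.34·π_2 + 0.26·π_3
Solving with the normalization constraint gives π = (0.3088, 0.3229, 0.3683).
So the stationary probability of Brand E is 0.3683.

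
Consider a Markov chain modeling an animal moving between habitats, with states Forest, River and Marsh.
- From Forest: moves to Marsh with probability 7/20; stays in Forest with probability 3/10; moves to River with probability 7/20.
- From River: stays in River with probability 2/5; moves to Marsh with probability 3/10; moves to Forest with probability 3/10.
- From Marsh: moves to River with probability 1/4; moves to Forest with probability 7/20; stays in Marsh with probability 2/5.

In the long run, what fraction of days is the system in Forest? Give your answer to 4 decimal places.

Let the stationary distribution be π with π = πP and π_1 + π_2 + π_3 = 1.
π_1 = 0.3·π_1 + 0.3·π_2 + 0.35·π_3
π_2 = 0.35·π_1 + 0.4·π_2 + 0.25·π_3
Solving with the normalization constraint gives π = (0.3175, 0.3315, 0.3510).
So the stationary probability of Forest is 0.3175.

0.3175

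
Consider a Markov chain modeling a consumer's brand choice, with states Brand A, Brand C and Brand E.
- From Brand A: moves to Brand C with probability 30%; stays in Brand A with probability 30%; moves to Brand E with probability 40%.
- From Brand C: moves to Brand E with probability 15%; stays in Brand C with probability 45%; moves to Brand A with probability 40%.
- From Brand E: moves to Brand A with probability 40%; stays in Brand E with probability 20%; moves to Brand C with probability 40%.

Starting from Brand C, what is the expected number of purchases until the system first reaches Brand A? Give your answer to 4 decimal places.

2.5000

Let t(s) be the expected number of purchases to first reach Brand A from state s, with t(Brand A) = 0. Conditioning on the first purchase:
t(Brand C) = 1 + 0.45·t(Brand C) + 0.15·t(Brand E)
t(Brand E) = 1 + 0.4·t(Brand C) + 0.2·t(Brand E)
Solving: t(Brand C) = 2.5000, t(Brand E) = 2.5000.
Expected purchases from Brand C to Brand A: 2.5000.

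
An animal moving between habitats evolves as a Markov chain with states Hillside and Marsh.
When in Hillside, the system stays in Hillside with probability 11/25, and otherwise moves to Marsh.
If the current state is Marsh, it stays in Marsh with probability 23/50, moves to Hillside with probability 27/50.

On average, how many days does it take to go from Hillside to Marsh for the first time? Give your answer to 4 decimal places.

1.7857

Let t(s) be the expected number of days to first reach Marsh from state s, with t(Marsh) = 0. Conditioning on the first day:
t(Hillside) = 1 + 0.44·t(Hillside)
Solving: t(Hillside) = 1.7857.
Expected days from Hillside to Marsh: 1.7857.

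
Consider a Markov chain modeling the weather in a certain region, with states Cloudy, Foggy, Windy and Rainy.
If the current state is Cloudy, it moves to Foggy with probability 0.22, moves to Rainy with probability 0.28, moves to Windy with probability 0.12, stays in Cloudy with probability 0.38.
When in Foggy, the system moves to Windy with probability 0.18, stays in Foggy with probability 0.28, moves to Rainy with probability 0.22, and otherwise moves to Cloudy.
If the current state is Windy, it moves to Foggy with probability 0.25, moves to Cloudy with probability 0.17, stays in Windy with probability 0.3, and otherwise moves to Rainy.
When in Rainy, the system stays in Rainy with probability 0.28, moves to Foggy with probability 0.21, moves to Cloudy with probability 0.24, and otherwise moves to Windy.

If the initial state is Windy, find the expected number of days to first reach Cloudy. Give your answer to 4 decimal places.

4.4330

Let t(s) be the expected number of days to first reach Cloudy from state s, with t(Cloudy) = 0. Conditioning on the first day:
t(Foggy) = 1 + 0.28·t(Foggy) + 0.18·t(Windy) + 0.22·t(Rainy)
t(Windy) = 1 + 0.25·t(Foggy) + 0.3·t(Windy) + 0.28·t(Rainy)
t(Rainy) = 1 + 0.21·t(Foggy) + 0.27·t(Windy) + 0.28·t(Rainy)
Solving: t(Foggy) = 3.7650, t(Windy) = 4.4330, t(Rainy) = 4.1494.
Expected days from Windy to Cloudy: 4.4330.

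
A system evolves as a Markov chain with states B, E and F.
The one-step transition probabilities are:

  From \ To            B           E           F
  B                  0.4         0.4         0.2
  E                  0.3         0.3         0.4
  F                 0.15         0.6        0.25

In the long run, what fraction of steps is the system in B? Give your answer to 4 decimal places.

Let the stationary distribution be π with π = πP and π_1 + π_2 + π_3 = 1.
π_1 = 0.4·π_1 + 0.3·π_2 + 0.15·π_3
π_2 = 0.4·π_1 + 0.3·π_2 + 0.6·π_3
Solving with the normalization constraint gives π = (0.2836, 0.4179, 0.2985).
So the stationary probability of B is 0.2836.

0.2836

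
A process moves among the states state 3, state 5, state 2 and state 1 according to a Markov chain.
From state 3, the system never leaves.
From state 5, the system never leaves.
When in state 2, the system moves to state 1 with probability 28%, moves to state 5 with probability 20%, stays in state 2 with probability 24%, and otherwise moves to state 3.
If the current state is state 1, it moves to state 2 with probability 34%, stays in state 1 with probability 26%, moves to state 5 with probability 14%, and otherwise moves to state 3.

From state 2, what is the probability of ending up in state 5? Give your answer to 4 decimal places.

0.4007

Let h(s) be the probability of absorption at state 5 starting from transient state s. Then h(state 5) = 1 and h(state 3) = 0. By first-step analysis:
h(state 2) = 0.28·0 + 0.2·1 + 0.24·h(state 2) + 0.28·h(state 1)
h(state 1) = 0.26·0 + 0.14·1 + 0.34·h(state 2) + 0.26·h(state 1)
Solving: h(state 2) = 0.4007, h(state 1) = 0.3733.
Starting from state 2, the probability is 0.4007.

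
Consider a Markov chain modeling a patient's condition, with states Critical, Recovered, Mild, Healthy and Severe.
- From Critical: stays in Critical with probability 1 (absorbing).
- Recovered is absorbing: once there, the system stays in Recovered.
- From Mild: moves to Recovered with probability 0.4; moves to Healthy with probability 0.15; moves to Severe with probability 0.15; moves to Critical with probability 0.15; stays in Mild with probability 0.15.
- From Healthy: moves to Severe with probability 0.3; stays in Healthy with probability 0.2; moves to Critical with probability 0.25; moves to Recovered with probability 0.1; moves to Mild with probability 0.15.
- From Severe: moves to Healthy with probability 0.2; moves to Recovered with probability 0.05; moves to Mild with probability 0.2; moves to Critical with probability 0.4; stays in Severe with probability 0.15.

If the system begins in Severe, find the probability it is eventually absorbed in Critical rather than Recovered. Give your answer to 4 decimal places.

0.7260

Let h(s) be the probability of absorption at Critical starting from transient state s. Then h(Critical) = 1 and h(Recovered) = 0. By first-step analysis:
h(Mild) = 0.15·1 + 0.4·0 + 0.15·h(Mild) + 0.15·h(Healthy) + 0.15·h(Severe)
h(Healthy) = 0.25·1 + 0.1·0 + 0.15·h(Mild) + 0.2·h(Healthy) + 0.3·h(Severe)
h(Severe) = 0.4·1 + 0.05·0 + 0.2·h(Mild) + 0.2·h(Healthy) + 0.15·h(Severe)
Solving: h(Mild) = 0.4217, h(Healthy) = 0.6638, h(Severe) = 0.7260.
Starting from Severe, the probability is 0.7260.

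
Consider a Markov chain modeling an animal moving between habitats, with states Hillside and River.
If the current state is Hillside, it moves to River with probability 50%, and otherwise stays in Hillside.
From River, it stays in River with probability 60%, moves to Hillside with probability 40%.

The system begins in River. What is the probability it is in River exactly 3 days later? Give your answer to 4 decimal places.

Propagate the distribution vector 3 days from River.
After 0 days: (0.0000, 1.0000)
After 1 day: (0.4000, 0.6000)
After 2 days: (0.4400, 0.5600)
After 3 days: (0.4440, 0.5560)
P(in River after 3 days) = 0.5560

0.5560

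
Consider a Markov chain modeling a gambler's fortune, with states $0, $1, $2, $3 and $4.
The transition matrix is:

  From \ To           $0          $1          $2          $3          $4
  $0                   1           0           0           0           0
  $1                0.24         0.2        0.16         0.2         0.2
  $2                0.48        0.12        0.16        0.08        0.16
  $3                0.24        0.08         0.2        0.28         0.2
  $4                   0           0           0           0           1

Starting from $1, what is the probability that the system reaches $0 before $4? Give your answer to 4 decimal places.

0.5918

Let h(s) be the probability of absorption at $0 starting from transient state s. Then h($0) = 1 and h($4) = 0. By first-step analysis:
h($1) = 0.24·1 + 0.2·h($1) + 0.16·h($2) + 0.2·h($3) + 0.2·0
h($2) = 0.48·1 + 0.12·h($1) + 0.16·h($2) + 0.08·h($3) + 0.16·0
h($3) = 0.24·1 + 0.08·h($1) + 0.2·h($2) + 0.28·h($3) + 0.2·0
Solving: h($1) = 0.5918, h($2) = 0.7128, h($3) = 0.5971.
Starting from $1, the probability is 0.5918.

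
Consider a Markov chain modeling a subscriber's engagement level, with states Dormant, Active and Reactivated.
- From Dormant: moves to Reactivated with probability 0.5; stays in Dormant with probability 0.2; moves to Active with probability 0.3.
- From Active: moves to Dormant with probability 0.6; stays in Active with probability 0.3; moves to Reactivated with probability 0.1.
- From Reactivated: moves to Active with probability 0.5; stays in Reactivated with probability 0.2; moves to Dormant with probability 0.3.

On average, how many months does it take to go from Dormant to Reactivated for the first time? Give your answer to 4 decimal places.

2.6316

Let t(s) be the expected number of months to first reach Reactivated from state s, with t(Reactivated) = 0. Conditioning on the first month:
t(Dormant) = 1 + 0.2·t(Dormant) + 0.3·t(Active)
t(Active) = 1 + 0.6·t(Dormant) + 0.3·t(Active)
Solving: t(Dormant) = 2.6316, t(Active) = 3.6842.
Expected months from Dormant to Reactivated: 2.6316.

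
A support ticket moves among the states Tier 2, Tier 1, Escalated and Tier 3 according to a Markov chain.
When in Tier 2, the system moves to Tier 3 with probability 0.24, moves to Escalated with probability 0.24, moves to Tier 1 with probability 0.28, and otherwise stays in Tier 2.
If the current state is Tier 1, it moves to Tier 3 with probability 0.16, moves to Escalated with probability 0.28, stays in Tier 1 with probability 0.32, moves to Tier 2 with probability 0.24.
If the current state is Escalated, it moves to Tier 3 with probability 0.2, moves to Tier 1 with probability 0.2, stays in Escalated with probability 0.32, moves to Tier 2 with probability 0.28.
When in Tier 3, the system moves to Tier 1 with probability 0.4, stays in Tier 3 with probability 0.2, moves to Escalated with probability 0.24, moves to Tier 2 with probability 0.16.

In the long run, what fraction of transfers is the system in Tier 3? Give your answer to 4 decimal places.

Let the stationary distribution be π with π = πP and π_1 + π_2 + π_3 + π_4 = 1.
π_1 = 0.24·π_1 + 0.24·π_2 + 0.28·π_3 + 0.16·π_4
π_2 = 0.28·π_1 + 0.32·π_2 + 0.2·π_3 + 0.4·π_4
π_3 = 0.24·π_1 + 0.28·π_2 + 0.32·π_3 + 0.24·π_4
Solving with the normalization constraint gives π = (0.2351, 0.2936, 0.2736, 0.1977).
So the stationary probability of Tier 3 is 0.1977.

0.1977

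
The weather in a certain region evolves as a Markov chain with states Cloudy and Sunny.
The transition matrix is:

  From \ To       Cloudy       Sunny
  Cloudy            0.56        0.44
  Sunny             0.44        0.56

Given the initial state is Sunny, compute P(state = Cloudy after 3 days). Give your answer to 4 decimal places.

0.4991

Propagate the distribution vector 3 days from Sunny.
After 0 days: (0.0000, 1.0000)
After 1 day: (0.4400, 0.5600)
After 2 days: (0.4928, 0.5072)
After 3 days: (0.4991, 0.5009)
P(in Cloudy after 3 days) = 0.4991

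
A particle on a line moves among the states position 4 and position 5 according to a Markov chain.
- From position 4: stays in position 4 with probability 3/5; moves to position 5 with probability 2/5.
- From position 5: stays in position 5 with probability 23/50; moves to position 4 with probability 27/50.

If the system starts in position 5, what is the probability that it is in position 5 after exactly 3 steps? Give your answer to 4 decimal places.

Propagate the distribution vector 3 steps from position 5.
After 0 steps: (0.0000, 1.0000)
After 1 step: (0.5400, 0.4600)
After 2 steps: (0.5724, 0.4276)
After 3 steps: (0.5743, 0.4257)
P(in position 5 after 3 steps) = 0.4257

0.4257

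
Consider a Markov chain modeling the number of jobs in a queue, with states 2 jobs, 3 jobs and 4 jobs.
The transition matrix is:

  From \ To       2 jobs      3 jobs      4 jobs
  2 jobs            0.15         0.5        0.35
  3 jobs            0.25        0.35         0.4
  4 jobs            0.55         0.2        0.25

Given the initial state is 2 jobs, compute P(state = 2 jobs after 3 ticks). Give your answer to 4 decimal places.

Propagate the distribution vector 3 ticks from 2 jobs.
After 0 ticks: (1.0000, 0.0000, 0.0000)
After 1 tick: (0.1500, 0.5000, 0.3500)
After 2 ticks: (0.3400, 0.3200, 0.3400)
After 3 ticks: (0.3180, 0.3500, 0.3320)
P(in 2 jobs after 3 ticks) = 0.3180

0.3180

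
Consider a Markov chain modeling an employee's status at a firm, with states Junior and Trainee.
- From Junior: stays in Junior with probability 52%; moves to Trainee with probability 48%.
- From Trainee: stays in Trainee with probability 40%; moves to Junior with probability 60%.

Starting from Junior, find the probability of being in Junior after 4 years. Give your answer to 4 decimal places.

Propagate the distribution vector 4 years from Junior.
After 0 years: (1.0000, 0.0000)
After 1 year: (0.5200, 0.4800)
After 2 years: (0.5584, 0.4416)
After 3 years: (0.5553, 0.4447)
After 4 years: (0.5556, 0.4444)
P(in Junior after 4 years) = 0.5556

0.5556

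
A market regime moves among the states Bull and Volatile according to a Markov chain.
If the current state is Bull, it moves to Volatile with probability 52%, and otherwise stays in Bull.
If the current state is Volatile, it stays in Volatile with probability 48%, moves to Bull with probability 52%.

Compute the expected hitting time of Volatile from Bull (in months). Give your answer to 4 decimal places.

1.9231

Let t(s) be the expected number of months to first reach Volatile from state s, with t(Volatile) = 0. Conditioning on the first month:
t(Bull) = 1 + 0.48·t(Bull)
Solving: t(Bull) = 1.9231.
Expected months from Bull to Volatile: 1.9231.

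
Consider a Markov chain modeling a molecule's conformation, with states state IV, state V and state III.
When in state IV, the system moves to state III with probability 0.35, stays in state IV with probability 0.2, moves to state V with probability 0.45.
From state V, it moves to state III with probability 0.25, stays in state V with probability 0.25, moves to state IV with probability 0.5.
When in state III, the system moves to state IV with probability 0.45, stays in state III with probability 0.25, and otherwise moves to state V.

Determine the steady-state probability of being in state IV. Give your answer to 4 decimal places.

0.3736

Let the stationary distribution be π with π = πP and π_1 + π_2 + π_3 = 1.
π_1 = 0.2·π_1 + 0.5·π_2 + 0.45·π_3
π_2 = 0.45·π_1 + 0.25·π_2 + 0.3·π_3
Solving with the normalization constraint gives π = (0.3736, 0.3391, 0.2874).
So the stationary probability of state IV is 0.3736.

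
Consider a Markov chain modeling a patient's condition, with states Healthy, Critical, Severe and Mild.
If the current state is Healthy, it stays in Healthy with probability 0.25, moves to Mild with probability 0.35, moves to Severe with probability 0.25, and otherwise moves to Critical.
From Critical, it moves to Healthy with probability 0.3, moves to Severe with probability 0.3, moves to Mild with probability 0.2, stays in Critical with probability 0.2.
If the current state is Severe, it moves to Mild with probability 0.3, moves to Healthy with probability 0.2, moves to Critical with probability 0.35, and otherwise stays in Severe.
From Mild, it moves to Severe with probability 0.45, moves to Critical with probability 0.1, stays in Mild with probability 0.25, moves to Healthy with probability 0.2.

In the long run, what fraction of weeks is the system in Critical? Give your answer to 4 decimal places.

0.2037

Let the stationary distribution be π with π = πP and π_1 + π_2 + π_3 + π_4 = 1.
π_1 = 0.25·π_1 + 0.3·π_2 + 0.2·π_3 + 0.2·π_4
π_2 = 0.15·π_1 + 0.2·π_2 + 0.35·π_3 + 0.1·π_4
π_3 = 0.25·π_1 + 0.3·π_2 + 0.15·π_3 + 0.45·π_4
Solving with the normalization constraint gives π = (0.2320, 0.2037, 0.2870, 0.2774).
So the stationary probability of Critical is 0.2037.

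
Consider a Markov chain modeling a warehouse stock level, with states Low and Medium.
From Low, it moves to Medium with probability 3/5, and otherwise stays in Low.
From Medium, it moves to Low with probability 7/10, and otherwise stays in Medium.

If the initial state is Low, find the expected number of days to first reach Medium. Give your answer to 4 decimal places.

1.6667

Let t(s) be the expected number of days to first reach Medium from state s, with t(Medium) = 0. Conditioning on the first day:
t(Low) = 1 + 0.4·t(Low)
Solving: t(Low) = 1.6667.
Expected days from Low to Medium: 1.6667.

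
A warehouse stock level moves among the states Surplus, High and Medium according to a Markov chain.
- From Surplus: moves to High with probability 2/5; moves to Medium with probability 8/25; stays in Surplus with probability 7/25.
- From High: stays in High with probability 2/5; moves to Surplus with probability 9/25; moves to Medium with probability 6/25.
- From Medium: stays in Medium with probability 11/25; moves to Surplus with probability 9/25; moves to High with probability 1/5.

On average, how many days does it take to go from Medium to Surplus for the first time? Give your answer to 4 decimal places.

2.7778

Let t(s) be the expected number of days to first reach Surplus from state s, with t(Surplus) = 0. Conditioning on the first day:
t(High) = 1 + 0.4·t(High) + 0.24·t(Medium)
t(Medium) = 1 + 0.2·t(High) + 0.44·t(Medium)
Solving: t(High) = 2.7778, t(Medium) = 2.7778.
Expected days from Medium to Surplus: 2.7778.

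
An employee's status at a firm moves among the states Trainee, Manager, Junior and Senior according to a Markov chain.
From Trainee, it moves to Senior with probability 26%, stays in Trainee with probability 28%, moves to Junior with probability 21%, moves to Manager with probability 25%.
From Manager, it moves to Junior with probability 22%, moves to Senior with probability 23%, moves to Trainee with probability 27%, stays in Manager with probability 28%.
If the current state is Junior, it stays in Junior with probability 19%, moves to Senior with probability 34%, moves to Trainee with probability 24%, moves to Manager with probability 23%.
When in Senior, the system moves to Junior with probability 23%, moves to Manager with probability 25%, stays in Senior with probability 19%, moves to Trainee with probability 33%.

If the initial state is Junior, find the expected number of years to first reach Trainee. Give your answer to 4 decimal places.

3.6777

Let t(s) be the expected number of years to first reach Trainee from state s, with t(Trainee) = 0. Conditioning on the first year:
t(Manager) = 1 + 0.28·t(Manager) + 0.22·t(Junior) + 0.23·t(Senior)
t(Junior) = 1 + 0.23·t(Manager) + 0.19·t(Junior) + 0.34·t(Senior)
t(Senior) = 1 + 0.25·t(Manager) + 0.23·t(Junior) + 0.19·t(Senior)
Solving: t(Manager) = 3.5950, t(Junior) = 3.6777, t(Senior) = 3.3884.
Expected years from Junior to Trainee: 3.6777.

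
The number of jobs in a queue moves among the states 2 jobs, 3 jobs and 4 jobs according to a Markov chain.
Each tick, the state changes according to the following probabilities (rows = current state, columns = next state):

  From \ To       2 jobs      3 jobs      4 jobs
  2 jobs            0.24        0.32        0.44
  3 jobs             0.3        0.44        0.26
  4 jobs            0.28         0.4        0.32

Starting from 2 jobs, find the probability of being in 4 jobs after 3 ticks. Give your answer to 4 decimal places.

Propagate the distribution vector 3 ticks from 2 jobs.
After 0 ticks: (1.0000, 0.0000, 0.0000)
After 1 tick: (0.2400, 0.3200, 0.4400)
After 2 ticks: (0.2768, 0.3936, 0.3296)
After 3 ticks: (0.2768, 0.3936, 0.3296)
P(in 4 jobs after 3 ticks) = 0.3296

0.3296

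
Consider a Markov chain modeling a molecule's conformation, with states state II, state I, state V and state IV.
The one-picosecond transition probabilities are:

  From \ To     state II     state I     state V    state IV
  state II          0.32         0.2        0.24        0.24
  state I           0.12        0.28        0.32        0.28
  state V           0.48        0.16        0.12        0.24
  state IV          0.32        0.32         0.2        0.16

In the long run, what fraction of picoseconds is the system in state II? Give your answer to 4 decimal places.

Let the stationary distribution be π with π = πP and π_1 + π_2 + π_3 + π_4 = 1.
π_1 = 0.32·π_1 + 0.12·π_2 + 0.48·π_3 + 0.32·π_4
π_2 = 0.2·π_1 + 0.28·π_2 + 0.16·π_3 + 0.32·π_4
π_3 = 0.24·π_1 + 0.32·π_2 + 0.12·π_3 + 0.2·π_4
Solving with the normalization constraint gives π = (0.3081, 0.2378, 0.2230, 0.2310).
So the stationary probability of state II is 0.3081.

0.3081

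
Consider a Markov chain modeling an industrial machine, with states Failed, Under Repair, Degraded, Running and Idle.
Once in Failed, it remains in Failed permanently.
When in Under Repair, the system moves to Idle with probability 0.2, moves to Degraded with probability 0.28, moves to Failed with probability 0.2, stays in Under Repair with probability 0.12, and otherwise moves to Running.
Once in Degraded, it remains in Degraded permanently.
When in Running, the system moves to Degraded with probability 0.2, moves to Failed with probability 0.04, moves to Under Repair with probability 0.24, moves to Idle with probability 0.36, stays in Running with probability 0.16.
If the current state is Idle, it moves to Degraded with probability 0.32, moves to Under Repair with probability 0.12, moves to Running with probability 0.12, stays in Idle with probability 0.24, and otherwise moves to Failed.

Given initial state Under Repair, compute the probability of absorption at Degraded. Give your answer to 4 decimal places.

0.6155

Let h(s) be the probability of absorption at Degraded starting from transient state s. Then h(Degraded) = 1 and h(Failed) = 0. By first-step analysis:
h(Under Repair) = 0.2·0 + 0.12·h(Under Repair) + 0.28·1 + 0.2·h(Running) + 0.2·h(Idle)
h(Running) = 0.04·0 + 0.24·h(Under Repair) + 0.2·1 + 0.16·h(Running) + 0.36·h(Idle)
h(Idle) = 0.2·0 + 0.12·h(Under Repair) + 0.32·1 + 0.12·h(Running) + 0.24·h(Idle)
Solving: h(Under Repair) = 0.6155, h(Running) = 0.6822, h(Idle) = 0.6260.
Starting from Under Repair, the probability is 0.6155.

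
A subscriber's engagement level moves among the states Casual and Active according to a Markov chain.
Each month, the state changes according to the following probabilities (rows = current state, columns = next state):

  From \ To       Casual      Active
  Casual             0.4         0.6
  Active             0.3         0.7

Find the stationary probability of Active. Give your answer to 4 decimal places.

Let the stationary distribution be π with π = πP and π_1 + π_2 = 1.
π_1 = 0.4·π_1 + 0.3·π_2
Solving with the normalization constraint gives π = (0.3333, 0.6667).
So the stationary probability of Active is 0.6667.

0.6667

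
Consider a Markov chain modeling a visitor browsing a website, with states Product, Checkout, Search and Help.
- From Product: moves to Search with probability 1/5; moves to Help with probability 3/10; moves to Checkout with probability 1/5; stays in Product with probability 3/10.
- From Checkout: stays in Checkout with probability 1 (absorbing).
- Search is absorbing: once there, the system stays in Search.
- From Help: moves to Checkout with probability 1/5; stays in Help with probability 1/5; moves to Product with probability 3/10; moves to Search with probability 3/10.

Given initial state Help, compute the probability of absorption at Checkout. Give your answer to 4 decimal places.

0.4255

Let h(s) be the probability of absorption at Checkout starting from transient state s. Then h(Checkout) = 1 and h(Search) = 0. By first-step analysis:
h(Product) = 0.3·h(Product) + 0.2·1 + 0.2·0 + 0.3·h(Help)
h(Help) = 0.3·h(Product) + 0.2·1 + 0.3·0 + 0.2·h(Help)
Solving: h(Product) = 0.4681, h(Help) = 0.4255.
Starting from Help, the probability is 0.4255.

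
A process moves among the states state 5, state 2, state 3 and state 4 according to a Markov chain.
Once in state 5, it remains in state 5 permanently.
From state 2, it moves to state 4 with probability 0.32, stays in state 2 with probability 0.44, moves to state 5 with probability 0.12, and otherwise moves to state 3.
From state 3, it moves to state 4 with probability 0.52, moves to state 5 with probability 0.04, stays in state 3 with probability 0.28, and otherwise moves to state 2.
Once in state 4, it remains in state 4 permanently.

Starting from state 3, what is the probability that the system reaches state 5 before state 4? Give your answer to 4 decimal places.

0.1083

Let h(s) be the probability of absorption at state 5 starting from transient state s. Then h(state 5) = 1 and h(state 4) = 0. By first-step analysis:
h(state 2) = 0.12·1 + 0.44·h(state 2) + 0.12·h(state 3) + 0.32·0
h(state 3) = 0.04·1 + 0.16·h(state 2) + 0.28·h(state 3) + 0.52·0
Solving: h(state 2) = 0.2375, h(state 3) = 0.1083.
Starting from state 3, the probability is 0.1083.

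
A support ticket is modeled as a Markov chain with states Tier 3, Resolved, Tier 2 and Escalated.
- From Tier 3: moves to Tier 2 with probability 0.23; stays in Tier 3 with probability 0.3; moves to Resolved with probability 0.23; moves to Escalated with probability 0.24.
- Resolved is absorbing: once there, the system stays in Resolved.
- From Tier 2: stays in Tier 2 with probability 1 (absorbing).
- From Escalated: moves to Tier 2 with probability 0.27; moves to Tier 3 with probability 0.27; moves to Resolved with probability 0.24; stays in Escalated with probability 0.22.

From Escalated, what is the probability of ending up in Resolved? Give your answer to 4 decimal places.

Let h(s) be the probability of absorption at Resolved starting from transient state s. Then h(Resolved) = 1 and h(Tier 2) = 0. By first-step analysis:
h(Tier 3) = 0.3·h(Tier 3) + 0.23·1 + 0.23·0 + 0.24·h(Escalated)
h(Escalated) = 0.27·h(Tier 3) + 0.24·1 + 0.27·0 + 0.22·h(Escalated)
Solving: h(Tier 3) = 0.4925, h(Escalated) = 0.4782.
Starting from Escalated, the probability is 0.4782.

0.4782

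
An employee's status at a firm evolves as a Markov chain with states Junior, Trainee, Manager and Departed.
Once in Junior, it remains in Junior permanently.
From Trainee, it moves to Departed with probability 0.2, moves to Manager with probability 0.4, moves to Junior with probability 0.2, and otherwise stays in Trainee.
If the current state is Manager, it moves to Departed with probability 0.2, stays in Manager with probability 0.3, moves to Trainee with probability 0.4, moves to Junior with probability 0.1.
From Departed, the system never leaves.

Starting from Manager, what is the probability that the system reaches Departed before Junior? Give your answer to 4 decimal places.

Let h(s) be the probability of absorption at Departed starting from transient state s. Then h(Departed) = 1 and h(Junior) = 0. By first-step analysis:
h(Trainee) = 0.2·0 + 0.2·h(Trainee) + 0.4·h(Manager) + 0.2·1
h(Manager) = 0.1·0 + 0.4·h(Trainee) + 0.3·h(Manager) + 0.2·1
Solving: h(Trainee) = 0.5500, h(Manager) = 0.6000.
Starting from Manager, the probability is 0.6000.

0.6000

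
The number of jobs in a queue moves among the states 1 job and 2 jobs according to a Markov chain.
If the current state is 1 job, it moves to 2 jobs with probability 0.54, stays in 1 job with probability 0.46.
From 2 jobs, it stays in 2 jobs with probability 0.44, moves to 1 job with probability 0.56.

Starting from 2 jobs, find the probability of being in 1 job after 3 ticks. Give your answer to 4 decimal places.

0.5096

Propagate the distribution vector 3 ticks from 2 jobs.
After 0 ticks: (0.0000, 1.0000)
After 1 tick: (0.5600, 0.4400)
After 2 ticks: (0.5040, 0.4960)
After 3 ticks: (0.5096, 0.4904)
P(in 1 job after 3 ticks) = 0.5096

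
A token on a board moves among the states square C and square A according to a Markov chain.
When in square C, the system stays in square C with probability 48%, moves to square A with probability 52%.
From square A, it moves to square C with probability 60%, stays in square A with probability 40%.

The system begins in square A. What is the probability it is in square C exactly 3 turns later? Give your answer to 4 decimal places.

Propagate the distribution vector 3 turns from square A.
After 0 turns: (0.0000, 1.0000)
After 1 turn: (0.6000, 0.4000)
After 2 turns: (0.5280, 0.4720)
After 3 turns: (0.5366, 0.4634)
P(in square C after 3 turns) = 0.5366

0.5366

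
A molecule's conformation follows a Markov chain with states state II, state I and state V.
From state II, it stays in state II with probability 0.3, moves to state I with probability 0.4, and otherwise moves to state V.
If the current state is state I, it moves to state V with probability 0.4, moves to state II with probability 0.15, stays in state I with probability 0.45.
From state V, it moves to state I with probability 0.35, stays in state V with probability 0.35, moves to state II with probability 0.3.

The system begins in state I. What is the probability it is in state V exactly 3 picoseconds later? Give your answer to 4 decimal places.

0.3585

Propagate the distribution vector 3 picoseconds from state I.
After 0 picoseconds: (0.0000, 1.0000, 0.0000)
After 1 picosecond: (0.1500, 0.4500, 0.4000)
After 2 picoseconds: (0.2325, 0.4025, 0.3650)
After 3 picoseconds: (0.2396, 0.4019, 0.3585)
P(in state V after 3 picoseconds) = 0.3585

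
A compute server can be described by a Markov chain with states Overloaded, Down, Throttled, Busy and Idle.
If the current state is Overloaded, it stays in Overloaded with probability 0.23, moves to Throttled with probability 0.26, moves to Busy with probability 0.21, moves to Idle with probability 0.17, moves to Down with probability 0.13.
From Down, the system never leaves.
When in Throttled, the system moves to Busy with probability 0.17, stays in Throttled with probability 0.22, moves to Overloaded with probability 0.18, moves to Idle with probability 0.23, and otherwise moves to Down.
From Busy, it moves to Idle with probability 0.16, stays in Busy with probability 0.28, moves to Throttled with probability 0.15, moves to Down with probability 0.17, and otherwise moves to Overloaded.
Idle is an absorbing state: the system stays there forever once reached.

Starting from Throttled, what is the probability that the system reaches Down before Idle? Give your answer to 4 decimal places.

0.4687

Let h(s) be the probability of absorption at Down starting from transient state s. Then h(Down) = 1 and h(Idle) = 0. By first-step analysis:
h(Overloaded) = 0.23·h(Overloaded) + 0.13·1 + 0.26·h(Throttled) + 0.21·h(Busy) + 0.17·0
h(Throttled) = 0.18·h(Overloaded) + 0.2·1 + 0.22·h(Throttled) + 0.17·h(Busy) + 0.23·0
h(Busy) = 0.24·h(Overloaded) + 0.17·1 + 0.15·h(Throttled) + 0.28·h(Busy) + 0.16·0
Solving: h(Overloaded) = 0.4599, h(Throttled) = 0.4687, h(Busy) = 0.4871.
Starting from Throttled, the probability is 0.4687.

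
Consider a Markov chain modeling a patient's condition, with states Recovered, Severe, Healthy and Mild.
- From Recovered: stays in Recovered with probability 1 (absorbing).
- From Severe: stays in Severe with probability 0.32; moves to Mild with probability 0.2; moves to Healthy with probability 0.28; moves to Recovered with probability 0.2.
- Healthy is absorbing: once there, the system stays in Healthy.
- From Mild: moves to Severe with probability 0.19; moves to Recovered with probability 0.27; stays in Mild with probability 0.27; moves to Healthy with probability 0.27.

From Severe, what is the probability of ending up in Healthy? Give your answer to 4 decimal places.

Let h(s) be the probability of absorption at Healthy starting from transient state s. Then h(Healthy) = 1 and h(Recovered) = 0. By first-step analysis:
h(Severe) = 0.2·0 + 0.32·h(Severe) + 0.28·1 + 0.2·h(Mild)
h(Mild) = 0.27·0 + 0.19·h(Severe) + 0.27·1 + 0.27·h(Mild)
Solving: h(Severe) = 0.5637, h(Mild) = 0.5166.
Starting from Severe, the probability is 0.5637.

0.5637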